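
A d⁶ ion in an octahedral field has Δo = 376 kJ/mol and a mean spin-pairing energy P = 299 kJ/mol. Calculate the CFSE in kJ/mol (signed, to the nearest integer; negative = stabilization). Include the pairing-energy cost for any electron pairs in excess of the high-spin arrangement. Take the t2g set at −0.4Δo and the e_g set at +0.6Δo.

Δo > P, so pairing is preferred: the ground state is low-spin.
Configuration: t2g^6 e_g^0.
Orbital CFSE = -2.4Δo = -2.4 × 376 = -902 kJ/mol.
Excess pairs vs high-spin: 3 − 1 = 2; pairing cost = +598 kJ/mol.
Net CFSE = -902 + 598 = -304 kJ/mol.

-304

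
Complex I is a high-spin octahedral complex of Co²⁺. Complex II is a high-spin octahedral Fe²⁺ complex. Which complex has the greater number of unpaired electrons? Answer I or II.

I: Co is in group 9, so Co²⁺ is d⁷ (9 − 2 = 7); t₂g⁵ eg² → 3 unpaired.
II: Group 8 minus oxidation state +2 gives a d⁶ configuration for Fe²⁺; t₂g⁴ eg² → 4 unpaired.
So II has more unpaired electrons.

II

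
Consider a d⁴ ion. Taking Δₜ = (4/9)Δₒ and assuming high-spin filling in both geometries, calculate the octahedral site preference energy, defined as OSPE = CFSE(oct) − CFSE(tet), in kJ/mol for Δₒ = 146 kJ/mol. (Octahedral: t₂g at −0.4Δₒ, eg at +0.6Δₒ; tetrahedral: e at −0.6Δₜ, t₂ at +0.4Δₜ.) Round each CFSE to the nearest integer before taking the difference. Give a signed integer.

-62

Octahedral (high-spin): t2g^3 e_g^1, CFSE = 3(−0.4) + 1(+0.6) = -0.6Δₒ = -0.6 × 146 = -88 kJ/mol.
Tetrahedral e^2 t2^2 gives -0.4Δₜ = -0.4 × (4/9) × 146 = -26 kJ/mol.
OSPE = -88 − (-26) = -62 kJ/mol.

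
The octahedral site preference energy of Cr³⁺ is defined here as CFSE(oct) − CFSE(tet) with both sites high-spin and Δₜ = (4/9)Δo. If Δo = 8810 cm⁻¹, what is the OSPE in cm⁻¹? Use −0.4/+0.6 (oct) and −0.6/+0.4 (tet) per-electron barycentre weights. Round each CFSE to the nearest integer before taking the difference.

-7440

Group 6 minus oxidation state +3 gives a d³ configuration for Cr³⁺.
Octahedral high-spin t2g^3 e_g^0: CFSE = -1.2 × 8810 = -10572 cm⁻¹.
Tetrahedral e^2 t2^1 gives -0.8Δₜ = -0.8 × (4/9) × 8810 = -3132 cm⁻¹.
OSPE = CFSE(oct) − CFSE(tet) = -10572 − (-3132) = -7440 cm⁻¹.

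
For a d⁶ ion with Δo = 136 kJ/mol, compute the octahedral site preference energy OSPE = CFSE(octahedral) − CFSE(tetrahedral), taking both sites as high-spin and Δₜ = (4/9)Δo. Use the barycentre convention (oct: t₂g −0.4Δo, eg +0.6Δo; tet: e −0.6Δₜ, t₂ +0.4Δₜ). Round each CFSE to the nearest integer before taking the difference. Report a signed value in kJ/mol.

Octahedral (high-spin): t2g^4 e_g^2, CFSE = 4(−0.4) + 2(+0.6) = -0.4Δo = -0.4 × 136 = -54 kJ/mol.
Tetrahedral e^3 t2^3 gives -0.6Δₜ = -0.6 × (4/9) × 136 = -36 kJ/mol.
OSPE = CFSE(oct) − CFSE(tet) = -54 − (-36) = -18 kJ/mol.

-18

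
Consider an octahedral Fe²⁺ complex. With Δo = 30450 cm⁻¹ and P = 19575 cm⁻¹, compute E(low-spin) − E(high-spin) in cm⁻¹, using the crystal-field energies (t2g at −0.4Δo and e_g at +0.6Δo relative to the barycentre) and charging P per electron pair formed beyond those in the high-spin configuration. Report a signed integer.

Group 8 minus oxidation state +2 gives a d⁶ configuration for Fe²⁺.
In the high-spin limit (t2g^4 e_g^2) the orbital term is -0.4Δo = -12180 cm⁻¹, with no excess pairing.
For low-spin the configuration is t2g^6 e_g^0: orbital energy -2.4 × 30450 = -73080 cm⁻¹, and 2 additional pairs relative to high-spin add 39150 cm⁻¹, giving -33930 cm⁻¹.
Thus E(LS) − E(HS) = -21750 cm⁻¹.

-21750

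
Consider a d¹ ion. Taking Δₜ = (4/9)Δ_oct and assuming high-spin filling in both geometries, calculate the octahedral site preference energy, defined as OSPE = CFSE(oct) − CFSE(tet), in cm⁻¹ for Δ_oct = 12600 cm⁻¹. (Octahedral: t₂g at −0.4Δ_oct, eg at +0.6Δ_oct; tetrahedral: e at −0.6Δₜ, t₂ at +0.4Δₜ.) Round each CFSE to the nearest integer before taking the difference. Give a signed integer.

In an octahedral site d¹ (HS) is t2g^1 e_g^0, giving CFSE(oct) = -0.4Δ_oct = -5040 cm⁻¹.
Tetrahedral e^1 t2^0 gives -0.6Δₜ = -0.6 × (4/9) × 12600 = -3360 cm⁻¹.
OSPE = CFSE(oct) − CFSE(tet) = -5040 − (-3360) = -1680 cm⁻¹.

-1680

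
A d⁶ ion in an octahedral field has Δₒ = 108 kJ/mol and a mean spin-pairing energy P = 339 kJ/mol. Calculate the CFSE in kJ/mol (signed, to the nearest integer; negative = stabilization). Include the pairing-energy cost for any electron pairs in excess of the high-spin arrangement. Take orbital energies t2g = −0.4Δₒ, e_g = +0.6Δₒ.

-43

Since Δₒ = 108 kJ/mol < P = 339 kJ/mol, the complex adopts the high-spin configuration.
Filling d⁶ accordingly: t2g^4 e_g^2.
Orbital CFSE = -0.4Δₒ = -0.4 × 108 = -43 kJ/mol.
High-spin has no excess pairs, so no pairing correction applies.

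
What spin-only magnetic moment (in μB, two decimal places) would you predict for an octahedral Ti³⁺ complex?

Ti sits in group 4; removing 3 electrons leaves Ti³⁺ with 4 − 3 = 1 d electrons.
Configuration: t2g^1 e_g^0 → 1 unpaired electron.
μ(spin-only) = √[1(1+2)] = √3 ≈ 1.73 μB.

1.73 μB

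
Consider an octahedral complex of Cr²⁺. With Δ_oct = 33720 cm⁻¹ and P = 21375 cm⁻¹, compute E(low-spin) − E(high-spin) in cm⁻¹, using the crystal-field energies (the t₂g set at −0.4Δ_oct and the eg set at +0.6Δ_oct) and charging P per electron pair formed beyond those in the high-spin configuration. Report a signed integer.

Group 6 minus oxidation state +2 gives a d⁴ configuration for Cr²⁺.
High-spin d⁴ fills as t₂g³ eg¹ with CFSE 3(−0.4) + 1(+0.6) = -0.6Δ_oct = -20232 cm⁻¹.
For low-spin the configuration is t₂g⁴ eg⁰: orbital energy -1.6 × 33720 = -53952 cm⁻¹, and 1 additional pair relative to high-spin adds 21375 cm⁻¹, giving -32577 cm⁻¹.
The difference is -32577 − (-20232) = -12345 cm⁻¹, so low-spin lies lower.

-12345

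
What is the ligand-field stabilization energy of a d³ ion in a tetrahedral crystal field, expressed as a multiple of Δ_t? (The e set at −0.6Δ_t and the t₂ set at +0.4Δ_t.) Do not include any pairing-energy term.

-0.8 Δ_t

Tetrahedral fields are weak (Δₜ ≈ 4/9 Δₒ), so electrons fill high-spin.
Configuration: e² t₂¹.
CFSE = 2(-0.6Δ_t) + 1(0.4Δ_t) = -1.2Δ_t + 0.4Δ_t = -0.8Δ_t.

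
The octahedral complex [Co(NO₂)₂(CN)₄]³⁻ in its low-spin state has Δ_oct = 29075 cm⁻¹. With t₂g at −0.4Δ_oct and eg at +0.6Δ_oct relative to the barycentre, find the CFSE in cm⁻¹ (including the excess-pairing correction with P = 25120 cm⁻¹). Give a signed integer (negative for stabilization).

-19540

Ligand charges: 2×(-1) from NO₂⁻ and 4×(-1) from CN⁻ sum to -6; with overall charge -3, Co is +3.
Co is in group 9, so Co³⁺ is d⁶ (9 − 3 = 6).
Configuration: t₂g⁶ eg⁰.
The orbital stabilization is -2.4Δ_oct = -2.4 × 29075 = -69780 cm⁻¹.
High-spin d⁶ would be t₂g⁴ eg² with 1 pair; low-spin has 3, so 2 excess pairs cost +2P = +50240 cm⁻¹.
Overall CFSE = -69780 + 50240 = -19540 cm⁻¹.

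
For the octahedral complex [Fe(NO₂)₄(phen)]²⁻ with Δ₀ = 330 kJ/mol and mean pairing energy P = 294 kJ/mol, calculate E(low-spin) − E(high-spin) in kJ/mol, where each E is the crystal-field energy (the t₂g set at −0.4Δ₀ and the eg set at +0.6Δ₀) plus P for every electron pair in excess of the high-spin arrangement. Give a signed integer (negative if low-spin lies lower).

-72

Ligand charges: 4×(-1) from NO₂⁻ and 1×(+0) from phen sum to -4; with overall charge -2, Fe is +2.
Group 8 minus oxidation state +2 gives a d⁶ configuration for Fe²⁺.
High-spin d⁶ fills as t₂g⁴ eg² with CFSE 4(−0.4) + 2(+0.6) = -0.4Δ₀ = -132 kJ/mol.
Low-spin t₂g⁶ eg⁰ gives -2.4Δ₀ = -792 kJ/mol, but forming 2 extra pairs costs 2P = 588 kJ/mol, so E(LS) = -792 + 588 = -204 kJ/mol.
E(LS) − E(HS) = -204 − (-132) = -72 kJ/mol.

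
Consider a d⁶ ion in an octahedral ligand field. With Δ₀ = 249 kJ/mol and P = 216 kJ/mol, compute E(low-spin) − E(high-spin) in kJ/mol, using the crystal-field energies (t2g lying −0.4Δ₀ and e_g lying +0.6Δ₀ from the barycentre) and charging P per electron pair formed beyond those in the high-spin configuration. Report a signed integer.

-66

High-spin d⁶ fills as t2g^4 e_g^2 with CFSE 4(−0.4) + 2(+0.6) = -0.4Δ₀ = -100 kJ/mol.
For low-spin the configuration is t2g^6 e_g^0: orbital energy -2.4 × 249 = -598 kJ/mol, and 2 additional pairs relative to high-spin add 432 kJ/mol, giving -166 kJ/mol.
E(LS) − E(HS) = -166 − (-100) = -66 kJ/mol.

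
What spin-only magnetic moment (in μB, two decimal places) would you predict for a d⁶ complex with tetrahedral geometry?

4.90 μB

Tetrahedral splitting is small, so the complex is high-spin.
Configuration: e^3 t2^3 → 4 unpaired electrons.
μ(spin-only) = √[4(4+2)] = √24 ≈ 4.90 μB.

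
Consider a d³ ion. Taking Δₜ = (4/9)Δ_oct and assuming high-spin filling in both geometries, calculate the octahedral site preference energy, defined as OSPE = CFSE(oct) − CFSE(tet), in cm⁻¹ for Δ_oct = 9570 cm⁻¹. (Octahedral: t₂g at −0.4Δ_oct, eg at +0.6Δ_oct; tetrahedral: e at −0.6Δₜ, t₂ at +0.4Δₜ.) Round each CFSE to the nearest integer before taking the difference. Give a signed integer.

-8081

In an octahedral site d³ (HS) is t2g^3 e_g^0, giving CFSE(oct) = -1.2Δ_oct = -11484 cm⁻¹.
In a tetrahedral site the filling is e^2 t2^1: CFSE(tet) = -0.8Δₜ = -0.8 × (4/9)(9570) = -3403 cm⁻¹.
OSPE = -11484 − (-3403) = -8081 cm⁻¹.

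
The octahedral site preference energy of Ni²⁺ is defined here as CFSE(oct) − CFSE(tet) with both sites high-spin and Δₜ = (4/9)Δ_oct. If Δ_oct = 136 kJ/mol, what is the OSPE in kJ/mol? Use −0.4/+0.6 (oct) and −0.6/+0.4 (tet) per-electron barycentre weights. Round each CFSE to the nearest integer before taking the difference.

-115

Ni²⁺: group 10, so d-count = 10 − 2 = 8.
Octahedral (high-spin): t₂g⁶ eg², CFSE = 6(−0.4) + 2(+0.6) = -1.2Δ_oct = -1.2 × 136 = -163 kJ/mol.
Tetrahedral: e⁴ t₂⁴, CFSE = 4(−0.6) + 4(+0.4) = -0.8Δₜ = -0.8 × (4/9) × 136 = -48 kJ/mol.
OSPE = CFSE(oct) − CFSE(tet) = -163 − (-48) = -115 kJ/mol.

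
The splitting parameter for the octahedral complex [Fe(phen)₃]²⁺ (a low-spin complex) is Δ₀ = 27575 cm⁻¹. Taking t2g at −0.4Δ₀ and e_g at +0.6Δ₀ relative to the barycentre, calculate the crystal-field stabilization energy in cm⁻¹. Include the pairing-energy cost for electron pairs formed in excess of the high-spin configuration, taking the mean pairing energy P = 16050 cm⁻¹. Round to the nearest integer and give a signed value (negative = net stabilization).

-34080

phen is neutral, so the +2 overall charge sits on Fe: oxidation state +2.
Fe²⁺: group 8, so d-count = 8 − 2 = 6.
Electron filling gives t2g^6 e_g^0.
The orbital stabilization is -2.4Δ₀ = -2.4 × 27575 = -66180 cm⁻¹.
High-spin d⁶ would be t2g^4 e_g^2 with 1 pair; low-spin has 3, so 2 excess pairs cost +2P = +32100 cm⁻¹.
Combining: -66180 + 32100 = -34080 cm⁻¹.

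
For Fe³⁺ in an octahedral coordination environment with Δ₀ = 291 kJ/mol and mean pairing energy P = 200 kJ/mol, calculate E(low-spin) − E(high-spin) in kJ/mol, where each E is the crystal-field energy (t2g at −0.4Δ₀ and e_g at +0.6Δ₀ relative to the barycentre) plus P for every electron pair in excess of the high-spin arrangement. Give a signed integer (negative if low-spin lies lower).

-182

Group 8 minus oxidation state +3 gives a d⁵ configuration for Fe³⁺.
High-spin d⁵ fills as t2g^3 e_g^2 with CFSE 3(−0.4) + 2(+0.6) = 0.0Δ₀ = 0 kJ/mol.
For low-spin the configuration is t2g^5 e_g^0: orbital energy -2.0 × 291 = -582 kJ/mol, and 2 additional pairs relative to high-spin add 400 kJ/mol, giving -182 kJ/mol.
The difference is -182 − (0) = -182 kJ/mol, so low-spin lies lower.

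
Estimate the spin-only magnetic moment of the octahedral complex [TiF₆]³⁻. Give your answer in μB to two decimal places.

Each F⁻ contributes -1; 6 × (-1) = -6. With overall charge -3, Ti is in the +3 oxidation state.
Ti sits in group 4; removing 3 electrons leaves Ti³⁺ with 4 − 3 = 1 d electrons.
For octahedral d¹ the high- and low-spin configurations coincide.
Configuration: t₂g¹ eg⁰ → 1 unpaired electron.
μ(spin-only) = √[1(1+2)] = √3 ≈ 1.73 μB.

1.73 μB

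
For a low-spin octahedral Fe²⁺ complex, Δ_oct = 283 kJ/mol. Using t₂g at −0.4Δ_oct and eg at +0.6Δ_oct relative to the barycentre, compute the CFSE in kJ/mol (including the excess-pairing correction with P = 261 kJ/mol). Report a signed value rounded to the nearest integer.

Fe sits in group 8; removing 2 electrons leaves Fe²⁺ with 8 − 2 = 6 d electrons.
The d⁶ electrons fill as t₂g⁶ eg⁰.
The orbital stabilization is -2.4Δ_oct = -2.4 × 283 = -679 kJ/mol.
High-spin d⁶ would be t₂g⁴ eg² with 1 pair; low-spin has 3, so 2 excess pairs cost +2P = +522 kJ/mol.
Net CFSE = -679 + 522 = -157 kJ/mol.

-157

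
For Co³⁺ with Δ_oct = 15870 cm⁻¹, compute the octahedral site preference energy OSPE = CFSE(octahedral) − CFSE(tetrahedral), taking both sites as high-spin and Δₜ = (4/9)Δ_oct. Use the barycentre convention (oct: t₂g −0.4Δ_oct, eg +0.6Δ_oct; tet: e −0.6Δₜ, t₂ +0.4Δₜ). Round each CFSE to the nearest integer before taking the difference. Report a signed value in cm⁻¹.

-2116

Group 9 minus oxidation state +3 gives a d⁶ configuration for Co³⁺.
In an octahedral site d⁶ (HS) is t2g^4 e_g^2, giving CFSE(oct) = -0.4Δ_oct = -6348 cm⁻¹.
Tetrahedral e^3 t2^3 gives -0.6Δₜ = -0.6 × (4/9) × 15870 = -4232 cm⁻¹.
Subtracting, OSPE = -6348 − (-4232) = -2116 cm⁻¹.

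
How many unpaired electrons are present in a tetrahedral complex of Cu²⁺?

Cu sits in group 11; removing 2 electrons leaves Cu²⁺ with 11 − 2 = 9 d electrons.
With tetrahedral geometry the complex is necessarily high-spin.
Configuration: e^4 t2^5, giving 1 unpaired electron.

1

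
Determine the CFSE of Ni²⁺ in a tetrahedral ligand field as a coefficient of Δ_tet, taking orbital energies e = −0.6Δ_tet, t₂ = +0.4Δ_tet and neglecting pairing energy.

-0.8 Δ_tet

Ni sits in group 10; removing 2 electrons leaves Ni²⁺ with 10 − 2 = 8 d electrons.
Tetrahedral splitting is small, so the complex is high-spin.
Configuration: e⁴ t₂⁴.
CFSE = 4(-0.6Δ_tet) + 4(0.4Δ_tet) = -2.4Δ_tet + 1.6Δ_tet = -0.8Δ_tet.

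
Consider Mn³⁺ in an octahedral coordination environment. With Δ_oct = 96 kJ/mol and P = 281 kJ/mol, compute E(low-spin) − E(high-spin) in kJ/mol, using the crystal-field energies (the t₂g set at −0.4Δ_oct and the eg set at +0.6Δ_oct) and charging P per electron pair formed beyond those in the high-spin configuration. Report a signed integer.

Group 7 minus oxidation state +3 gives a d⁴ configuration for Mn³⁺.
In the high-spin limit (t₂g³ eg¹) the orbital term is -0.6Δ_oct = -58 kJ/mol, with no excess pairing.
Low-spin: t₂g⁴ eg⁰, orbital CFSE = -1.6Δ_oct = -154 kJ/mol; plus 1 excess pair × P = +281 kJ/mol; total 127 kJ/mol.
The difference is 127 − (-58) = 185 kJ/mol, so high-spin lies lower.

185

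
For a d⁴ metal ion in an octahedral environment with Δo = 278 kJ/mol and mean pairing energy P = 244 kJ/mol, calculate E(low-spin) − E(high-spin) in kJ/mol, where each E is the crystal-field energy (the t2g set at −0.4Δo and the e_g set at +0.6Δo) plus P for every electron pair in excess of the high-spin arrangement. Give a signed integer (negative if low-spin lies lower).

In the high-spin limit (t2g^3 e_g^1) the orbital term is -0.6Δo = -167 kJ/mol, with no excess pairing.
Low-spin t2g^4 e_g^0 gives -1.6Δo = -445 kJ/mol, but forming 1 extra pair costs 1P = 244 kJ/mol, so E(LS) = -445 + 244 = -201 kJ/mol.
The difference is -201 − (-167) = -34 kJ/mol, so low-spin lies lower.

-34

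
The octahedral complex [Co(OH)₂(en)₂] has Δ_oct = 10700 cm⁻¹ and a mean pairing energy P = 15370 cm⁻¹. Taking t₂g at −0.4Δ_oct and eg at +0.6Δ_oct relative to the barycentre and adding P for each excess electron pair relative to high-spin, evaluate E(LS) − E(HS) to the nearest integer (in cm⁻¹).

4670

Ligand charges: 2×(-1) from OH⁻ and 2×(+0) from en sum to -2; with overall charge +0, Co is +2.
Co sits in group 9; removing 2 electrons leaves Co²⁺ with 9 − 2 = 7 d electrons.
High-spin d⁷ fills as t₂g⁵ eg² with CFSE 5(−0.4) + 2(+0.6) = -0.8Δ_oct = -8560 cm⁻¹.
Low-spin t₂g⁶ eg¹ gives -1.8Δ_oct = -19260 cm⁻¹, but forming 1 extra pair costs 1P = 15370 cm⁻¹, so E(LS) = -19260 + 15370 = -3890 cm⁻¹.
Thus E(LS) − E(HS) = 4670 cm⁻¹.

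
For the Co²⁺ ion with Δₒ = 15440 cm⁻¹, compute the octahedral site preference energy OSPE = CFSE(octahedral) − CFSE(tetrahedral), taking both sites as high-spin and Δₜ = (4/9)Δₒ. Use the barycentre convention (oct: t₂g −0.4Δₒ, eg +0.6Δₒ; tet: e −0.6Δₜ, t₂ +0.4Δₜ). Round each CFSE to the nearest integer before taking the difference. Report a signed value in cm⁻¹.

Group 9 minus oxidation state +2 gives a d⁷ configuration for Co²⁺.
In an octahedral site d⁷ (HS) is t2g^5 e_g^2, giving CFSE(oct) = -0.8Δₒ = -12352 cm⁻¹.
In a tetrahedral site the filling is e^4 t2^3: CFSE(tet) = -1.2Δₜ = -1.2 × (4/9)(15440) = -8235 cm⁻¹.
OSPE = CFSE(oct) − CFSE(tet) = -12352 − (-8235) = -4117 cm⁻¹.

-4117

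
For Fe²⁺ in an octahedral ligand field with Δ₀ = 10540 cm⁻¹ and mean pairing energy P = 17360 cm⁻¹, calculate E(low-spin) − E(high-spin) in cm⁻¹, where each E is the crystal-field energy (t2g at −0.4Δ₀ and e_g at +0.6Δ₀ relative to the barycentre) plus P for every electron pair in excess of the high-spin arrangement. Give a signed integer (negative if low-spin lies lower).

Group 8 minus oxidation state +2 gives a d⁶ configuration for Fe²⁺.
High-spin: t2g^4 e_g^2, CFSE = -0.4Δ₀ = -4216 cm⁻¹.
Low-spin: t2g^6 e_g^0, orbital CFSE = -2.4Δ₀ = -25296 cm⁻¹; plus 2 excess pairs × P = +34720 cm⁻¹; total 9424 cm⁻¹.
The difference is 9424 − (-4216) = 13640 cm⁻¹, so high-spin lies lower.

13640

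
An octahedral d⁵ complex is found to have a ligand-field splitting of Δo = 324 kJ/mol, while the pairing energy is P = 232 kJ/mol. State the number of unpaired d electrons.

1

Since Δo = 324 kJ/mol > P = 232 kJ/mol, the complex adopts the low-spin configuration.
Configuration: t₂g⁵ eg⁰.
Unpaired electrons: 1.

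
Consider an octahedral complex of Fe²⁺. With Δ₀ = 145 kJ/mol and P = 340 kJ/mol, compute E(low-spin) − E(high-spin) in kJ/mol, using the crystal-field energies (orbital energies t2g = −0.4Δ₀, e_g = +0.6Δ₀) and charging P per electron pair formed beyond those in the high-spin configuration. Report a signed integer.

Fe is in group 8, so Fe²⁺ is d⁶ (8 − 2 = 6).
In the high-spin limit (t2g^4 e_g^2) the orbital term is -0.4Δ₀ = -58 kJ/mol, with no excess pairing.
Low-spin t2g^6 e_g^0 gives -2.4Δ₀ = -348 kJ/mol, but forming 2 extra pairs costs 2P = 680 kJ/mol, so E(LS) = -348 + 680 = 332 kJ/mol.
Thus E(LS) − E(HS) = 390 kJ/mol.

390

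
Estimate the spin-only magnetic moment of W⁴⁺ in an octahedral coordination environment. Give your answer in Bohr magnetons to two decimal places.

Group 6 minus oxidation state +4 gives a d² configuration for W⁴⁺.
For octahedral d² the high- and low-spin configurations coincide.
Configuration: t2g^2 e_g^0 → 2 unpaired electrons.
μ(spin-only) = √[2(2+2)] = √8 ≈ 2.83 Bohr magnetons.

2.83 Bohr magnetons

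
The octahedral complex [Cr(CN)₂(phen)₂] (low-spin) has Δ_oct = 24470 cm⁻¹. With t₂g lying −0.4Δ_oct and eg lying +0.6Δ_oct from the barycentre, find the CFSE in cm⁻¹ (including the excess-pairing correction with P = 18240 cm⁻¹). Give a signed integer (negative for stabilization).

-20912

Ligand charges: 2×(-1) from CN⁻ and 2×(+0) from phen sum to -2; with overall charge +0, Cr is +2.
Cr²⁺: group 6, so d-count = 6 − 2 = 4.
The d⁴ electrons fill as t₂g⁴ eg⁰.
CFSE(orbital) = 4×(-0.4Δ_oct) + 0×(0.6Δ_oct) = -1.6Δ_oct; with Δ_oct = 24470 cm⁻¹ that is -39152 cm⁻¹.
High-spin d⁴ would be t₂g³ eg¹ with 0 pairs; low-spin has 1, so 1 excess pair costs +1P = +18240 cm⁻¹.
Overall CFSE = -39152 + 18240 = -20912 cm⁻¹.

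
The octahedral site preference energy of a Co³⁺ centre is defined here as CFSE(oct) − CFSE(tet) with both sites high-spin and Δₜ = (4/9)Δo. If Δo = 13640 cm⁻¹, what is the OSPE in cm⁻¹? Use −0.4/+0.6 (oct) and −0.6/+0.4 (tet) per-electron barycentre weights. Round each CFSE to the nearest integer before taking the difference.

-1819

Co is in group 9, so Co³⁺ is d⁶ (9 − 3 = 6).
Octahedral (high-spin): t2g^4 e_g^2, CFSE = 4(−0.4) + 2(+0.6) = -0.4Δo = -0.4 × 13640 = -5456 cm⁻¹.
Tetrahedral e^3 t2^3 gives -0.6Δₜ = -0.6 × (4/9) × 13640 = -3637 cm⁻¹.
Subtracting, OSPE = -5456 − (-3637) = -1819 cm⁻¹.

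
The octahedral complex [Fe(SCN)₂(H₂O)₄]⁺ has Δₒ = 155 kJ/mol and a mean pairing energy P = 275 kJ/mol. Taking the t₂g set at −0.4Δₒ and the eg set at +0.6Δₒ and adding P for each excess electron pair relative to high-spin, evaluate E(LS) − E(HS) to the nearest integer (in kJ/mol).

Ligand charges: 2×(-1) from SCN⁻ and 4×(+0) from H₂O sum to -2; with overall charge +1, Fe is +3.
Fe sits in group 8; removing 3 electrons leaves Fe³⁺ with 8 − 3 = 5 d electrons.
High-spin: t₂g³ eg², CFSE = 0.0Δₒ = 0 kJ/mol.
Low-spin: t₂g⁵ eg⁰, orbital CFSE = -2.0Δₒ = -310 kJ/mol; plus 2 excess pairs × P = +550 kJ/mol; total 240 kJ/mol.
The difference is 240 − (0) = 240 kJ/mol, so high-spin lies lower.

240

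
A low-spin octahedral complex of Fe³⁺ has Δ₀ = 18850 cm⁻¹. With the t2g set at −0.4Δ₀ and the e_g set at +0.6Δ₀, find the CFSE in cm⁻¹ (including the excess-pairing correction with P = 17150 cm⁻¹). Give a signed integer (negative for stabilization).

-3400

Fe³⁺: group 8, so d-count = 8 − 3 = 5.
Configuration: t2g^5 e_g^0.
Orbital CFSE = 5(-0.4) + 0(0.6) = -2.0Δ₀ = -2.0 × 18850 = -37700 cm⁻¹.
Pairing penalty: 2 pairs vs 0 in the high-spin reference → 2 extra × P = 34300 cm⁻¹.
Net CFSE = -37700 + 34300 = -3400 cm⁻¹.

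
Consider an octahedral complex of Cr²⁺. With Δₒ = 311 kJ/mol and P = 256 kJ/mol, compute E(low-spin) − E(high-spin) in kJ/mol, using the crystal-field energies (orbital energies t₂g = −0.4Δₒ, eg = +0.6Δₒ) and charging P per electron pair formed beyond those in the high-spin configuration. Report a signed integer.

-55

Cr²⁺: group 6, so d-count = 6 − 2 = 4.
High-spin: t₂g³ eg¹, CFSE = -0.6Δₒ = -187 kJ/mol.
For low-spin the configuration is t₂g⁴ eg⁰: orbital energy -1.6 × 311 = -498 kJ/mol, and 1 additional pair relative to high-spin adds 256 kJ/mol, giving -242 kJ/mol.
Thus E(LS) − E(HS) = -55 kJ/mol.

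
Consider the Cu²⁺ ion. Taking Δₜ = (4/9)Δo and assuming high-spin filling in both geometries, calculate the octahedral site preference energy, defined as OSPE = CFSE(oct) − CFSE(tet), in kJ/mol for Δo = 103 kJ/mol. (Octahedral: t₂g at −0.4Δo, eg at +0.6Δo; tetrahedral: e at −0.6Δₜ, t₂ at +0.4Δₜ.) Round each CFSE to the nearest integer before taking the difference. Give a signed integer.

Cu²⁺: group 11, so d-count = 11 − 2 = 9.
Octahedral (high-spin): t₂g⁶ eg³, CFSE = 6(−0.4) + 3(+0.6) = -0.6Δo = -0.6 × 103 = -62 kJ/mol.
Tetrahedral: e⁴ t₂⁵, CFSE = 4(−0.6) + 5(+0.4) = -0.4Δₜ = -0.4 × (4/9) × 103 = -18 kJ/mol.
Subtracting, OSPE = -62 − (-18) = -44 kJ/mol.

-44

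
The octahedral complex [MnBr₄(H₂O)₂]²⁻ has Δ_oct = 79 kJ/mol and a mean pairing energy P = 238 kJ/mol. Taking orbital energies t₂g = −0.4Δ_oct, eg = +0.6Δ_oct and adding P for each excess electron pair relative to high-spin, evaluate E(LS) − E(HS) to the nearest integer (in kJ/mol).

Ligand charges: 4×(-1) from Br⁻ and 2×(+0) from H₂O sum to -4; with overall charge -2, Mn is +2.
Mn is in group 7, so Mn²⁺ is d⁵ (7 − 2 = 5).
In the high-spin limit (t₂g³ eg²) the orbital term is 0.0Δ_oct = 0 kJ/mol, with no excess pairing.
Low-spin t₂g⁵ eg⁰ gives -2.0Δ_oct = -158 kJ/mol, but forming 2 extra pairs costs 2P = 476 kJ/mol, so E(LS) = -158 + 476 = 318 kJ/mol.
E(LS) − E(HS) = 318 − (0) = 318 kJ/mol.

318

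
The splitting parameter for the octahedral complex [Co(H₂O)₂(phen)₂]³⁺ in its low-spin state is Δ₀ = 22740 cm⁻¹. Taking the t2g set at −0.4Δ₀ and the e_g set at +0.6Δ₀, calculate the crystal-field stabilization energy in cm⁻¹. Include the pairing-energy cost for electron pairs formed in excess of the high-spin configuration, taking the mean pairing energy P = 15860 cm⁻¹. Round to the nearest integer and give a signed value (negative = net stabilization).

Ligand charges: 2×(+0) from H₂O and 2×(+0) from phen sum to +0; with overall charge +3, Co is +3.
Co sits in group 9; removing 3 electrons leaves Co³⁺ with 9 − 3 = 6 d electrons.
The d⁶ electrons fill as t2g^6 e_g^0.
CFSE(orbital) = 6×(-0.4Δ₀) + 0×(0.6Δ₀) = -2.4Δ₀; with Δ₀ = 22740 cm⁻¹ that is -54576 cm⁻¹.
High-spin d⁶ would be t2g^4 e_g^2 with 1 pair; low-spin has 3, so 2 excess pairs cost +2P = +31720 cm⁻¹.
Net CFSE = -54576 + 31720 = -22856 cm⁻¹.

-22856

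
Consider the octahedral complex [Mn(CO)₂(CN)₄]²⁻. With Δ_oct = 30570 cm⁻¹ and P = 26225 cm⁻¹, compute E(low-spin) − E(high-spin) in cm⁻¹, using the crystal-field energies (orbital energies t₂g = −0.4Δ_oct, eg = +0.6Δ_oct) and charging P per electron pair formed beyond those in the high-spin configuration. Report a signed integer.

-8690

Ligand charges: 2×(+0) from CO and 4×(-1) from CN⁻ sum to -4; with overall charge -2, Mn is +2.
Group 7 minus oxidation state +2 gives a d⁵ configuration for Mn²⁺.
High-spin: t₂g³ eg², CFSE = 0.0Δ_oct = 0 cm⁻¹.
For low-spin the configuration is t₂g⁵ eg⁰: orbital energy -2.0 × 30570 = -61140 cm⁻¹, and 2 additional pairs relative to high-spin add 52450 cm⁻¹, giving -8690 cm⁻¹.
E(LS) − E(HS) = -8690 − (0) = -8690 cm⁻¹.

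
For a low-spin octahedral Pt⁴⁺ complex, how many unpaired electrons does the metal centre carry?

Pt⁴⁺: group 10, so d-count = 10 − 4 = 6.
Configuration: t₂g⁶ eg⁰, giving 0 unpaired electrons.

0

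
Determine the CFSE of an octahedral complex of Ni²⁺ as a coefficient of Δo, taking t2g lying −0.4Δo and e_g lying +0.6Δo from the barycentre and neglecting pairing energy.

Ni²⁺: group 10, so d-count = 10 − 2 = 8.
Configuration: t2g^6 e_g^2.
CFSE = 6(-0.4Δo) + 2(0.6Δo) = -2.4Δo + 1.2Δo = -1.2Δo.

-1.2 Δo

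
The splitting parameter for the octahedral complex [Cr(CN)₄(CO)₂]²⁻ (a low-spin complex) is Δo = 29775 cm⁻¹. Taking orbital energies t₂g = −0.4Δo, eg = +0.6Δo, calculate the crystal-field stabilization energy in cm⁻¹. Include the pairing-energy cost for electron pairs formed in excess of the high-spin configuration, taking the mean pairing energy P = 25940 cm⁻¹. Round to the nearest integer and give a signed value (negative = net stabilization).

Ligand charges: 4×(-1) from CN⁻ and 2×(+0) from CO sum to -4; with overall charge -2, Cr is +2.
Cr sits in group 6; removing 2 electrons leaves Cr²⁺ with 6 − 2 = 4 d electrons.
The d⁴ electrons fill as t₂g⁴ eg⁰.
The orbital stabilization is -1.6Δo = -1.6 × 29775 = -47640 cm⁻¹.
Relative to high-spin t₂g³ eg¹ (0 paired), the low-spin configuration has 1 additional pair, contributing +1 × 25940 = +25940 cm⁻¹.
Overall CFSE = -47640 + 25940 = -21700 cm⁻¹.

-21700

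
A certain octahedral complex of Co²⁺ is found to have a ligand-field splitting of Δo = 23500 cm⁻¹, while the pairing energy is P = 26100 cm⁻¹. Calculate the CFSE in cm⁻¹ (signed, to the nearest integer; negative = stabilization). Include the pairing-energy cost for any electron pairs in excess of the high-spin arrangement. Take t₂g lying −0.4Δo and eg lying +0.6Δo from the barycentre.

-18800

Group 9 minus oxidation state +2 gives a d⁷ configuration for Co²⁺.
Here Δo < P (23500 < 26100), so the high-spin state is favoured.
Filling d⁷ accordingly: t₂g⁵ eg².
Orbital CFSE = -0.8Δo = -0.8 × 23500 = -18800 cm⁻¹.
High-spin has no excess pairs, so no pairing correction applies.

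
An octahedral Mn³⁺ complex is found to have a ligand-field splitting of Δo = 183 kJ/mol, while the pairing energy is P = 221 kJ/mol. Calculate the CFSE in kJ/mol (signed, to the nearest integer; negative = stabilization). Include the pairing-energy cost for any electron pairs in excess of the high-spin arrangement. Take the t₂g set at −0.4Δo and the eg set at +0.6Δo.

-110

Mn sits in group 7; removing 3 electrons leaves Mn³⁺ with 7 − 3 = 4 d electrons.
Here Δo < P (183 < 221), so the high-spin state is favoured.
Configuration: t₂g³ eg¹.
Orbital CFSE = -0.6Δo = -0.6 × 183 = -110 kJ/mol.
High-spin has no excess pairs, so no pairing correction applies.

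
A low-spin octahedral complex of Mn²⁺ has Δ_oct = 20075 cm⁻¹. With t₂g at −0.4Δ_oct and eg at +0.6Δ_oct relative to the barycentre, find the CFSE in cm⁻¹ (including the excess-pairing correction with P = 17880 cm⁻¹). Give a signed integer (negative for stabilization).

Mn is in group 7, so Mn²⁺ is d⁵ (7 − 2 = 5).
Configuration: t₂g⁵ eg⁰.
Orbital CFSE = 5(-0.4) + 0(0.6) = -2.0Δ_oct = -2.0 × 20075 = -40150 cm⁻¹.
Relative to high-spin t₂g³ eg² (0 paired), the low-spin configuration has 2 additional pairs, contributing +2 × 17880 = +35760 cm⁻¹.
Net CFSE = -40150 + 35760 = -4390 cm⁻¹.

-4390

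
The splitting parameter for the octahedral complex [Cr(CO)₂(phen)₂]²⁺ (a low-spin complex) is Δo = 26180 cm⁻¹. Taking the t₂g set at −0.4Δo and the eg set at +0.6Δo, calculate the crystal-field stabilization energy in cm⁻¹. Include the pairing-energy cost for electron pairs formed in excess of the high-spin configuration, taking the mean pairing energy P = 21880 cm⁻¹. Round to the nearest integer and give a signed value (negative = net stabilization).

Ligand charges: 2×(+0) from CO and 2×(+0) from phen sum to +0; with overall charge +2, Cr is +2.
Cr is in group 6, so Cr²⁺ is d⁴ (6 − 2 = 4).
Electron filling gives t₂g⁴ eg⁰.
CFSE(orbital) = 4×(-0.4Δo) + 0×(0.6Δo) = -1.6Δo; with Δo = 26180 cm⁻¹ that is -41888 cm⁻¹.
Relative to high-spin t₂g³ eg¹ (0 paired), the low-spin configuration has 1 additional pair, contributing +1 × 21880 = +21880 cm⁻¹.
Overall CFSE = -41888 + 21880 = -20008 cm⁻¹.

-20008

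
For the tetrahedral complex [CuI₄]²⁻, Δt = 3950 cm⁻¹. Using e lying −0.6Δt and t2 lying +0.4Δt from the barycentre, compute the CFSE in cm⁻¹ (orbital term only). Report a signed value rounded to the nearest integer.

Each I⁻ contributes -1; 4 × (-1) = -4. With overall charge -2, Cu is in the +2 oxidation state.
Cu is in group 11, so Cu²⁺ is d⁹ (11 − 2 = 9).
With tetrahedral geometry the complex is necessarily high-spin.
Electron filling gives e^4 t2^5.
CFSE(orbital) = 4×(-0.6Δt) + 5×(0.4Δt) = -0.4Δt; with Δt = 3950 cm⁻¹ that is -1580 cm⁻¹.

-1580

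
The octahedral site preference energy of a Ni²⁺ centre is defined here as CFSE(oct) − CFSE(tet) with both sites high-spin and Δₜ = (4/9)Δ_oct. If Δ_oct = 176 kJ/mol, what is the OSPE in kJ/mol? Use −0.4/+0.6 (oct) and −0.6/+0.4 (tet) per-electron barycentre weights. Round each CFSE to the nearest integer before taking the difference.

Ni²⁺: group 10, so d-count = 10 − 2 = 8.
Octahedral (high-spin): t₂g⁶ eg², CFSE = 6(−0.4) + 2(+0.6) = -1.2Δ_oct = -1.2 × 176 = -211 kJ/mol.
Tetrahedral: e⁴ t₂⁴, CFSE = 4(−0.6) + 4(+0.4) = -0.8Δₜ = -0.8 × (4/9) × 176 = -63 kJ/mol.
Subtracting, OSPE = -211 − (-63) = -148 kJ/mol.

-148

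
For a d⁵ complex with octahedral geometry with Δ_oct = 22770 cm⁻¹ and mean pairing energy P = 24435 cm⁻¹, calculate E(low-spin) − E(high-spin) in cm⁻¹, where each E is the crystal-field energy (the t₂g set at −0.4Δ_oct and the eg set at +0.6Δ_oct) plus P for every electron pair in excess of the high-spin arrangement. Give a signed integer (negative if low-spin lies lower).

3330

High-spin d⁵ fills as t₂g³ eg² with CFSE 3(−0.4) + 2(+0.6) = 0.0Δ_oct = 0 cm⁻¹.
Low-spin t₂g⁵ eg⁰ gives -2.0Δ_oct = -45540 cm⁻¹, but forming 2 extra pairs costs 2P = 48870 cm⁻¹, so E(LS) = -45540 + 48870 = 3330 cm⁻¹.
Thus E(LS) − E(HS) = 3330 cm⁻¹.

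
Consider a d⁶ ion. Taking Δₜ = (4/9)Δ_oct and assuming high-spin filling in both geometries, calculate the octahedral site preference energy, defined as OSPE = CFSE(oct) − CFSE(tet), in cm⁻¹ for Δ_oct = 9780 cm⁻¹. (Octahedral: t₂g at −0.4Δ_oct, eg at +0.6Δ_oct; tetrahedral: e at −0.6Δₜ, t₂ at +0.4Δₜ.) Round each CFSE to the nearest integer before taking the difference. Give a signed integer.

-1304

In an octahedral site d⁶ (HS) is t2g^4 e_g^2, giving CFSE(oct) = -0.4Δ_oct = -3912 cm⁻¹.
In a tetrahedral site the filling is e^3 t2^3: CFSE(tet) = -0.6Δₜ = -0.6 × (4/9)(9780) = -2608 cm⁻¹.
OSPE = CFSE(oct) − CFSE(tet) = -3912 − (-2608) = -1304 cm⁻¹.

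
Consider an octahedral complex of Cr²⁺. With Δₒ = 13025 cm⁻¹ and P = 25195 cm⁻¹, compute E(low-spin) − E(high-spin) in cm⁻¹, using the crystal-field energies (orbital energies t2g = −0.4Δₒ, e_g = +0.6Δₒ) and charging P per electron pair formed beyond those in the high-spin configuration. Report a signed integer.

Cr²⁺: group 6, so d-count = 6 − 2 = 4.
High-spin d⁴ fills as t2g^3 e_g^1 with CFSE 3(−0.4) + 1(+0.6) = -0.6Δₒ = -7815 cm⁻¹.
Low-spin t2g^4 e_g^0 gives -1.6Δₒ = -20840 cm⁻¹, but forming 1 extra pair costs 1P = 25195 cm⁻¹, so E(LS) = -20840 + 25195 = 4355 cm⁻¹.
The difference is 4355 − (-7815) = 12170 cm⁻¹, so high-spin lies lower.

12170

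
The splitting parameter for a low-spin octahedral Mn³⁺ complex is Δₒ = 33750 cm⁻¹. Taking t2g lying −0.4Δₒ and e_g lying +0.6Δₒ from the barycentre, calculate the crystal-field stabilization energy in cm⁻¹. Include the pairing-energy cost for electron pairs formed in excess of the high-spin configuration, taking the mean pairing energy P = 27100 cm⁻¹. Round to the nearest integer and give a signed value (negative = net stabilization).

Group 7 minus oxidation state +3 gives a d⁴ configuration for Mn³⁺.
Configuration: t2g^4 e_g^0.
Orbital CFSE = 4(-0.4) + 0(0.6) = -1.6Δₒ = -1.6 × 33750 = -54000 cm⁻¹.
Pairing penalty: 1 pair vs 0 in the high-spin reference → 1 extra × P = 27100 cm⁻¹.
Net CFSE = -54000 + 27100 = -26900 cm⁻¹.

-26900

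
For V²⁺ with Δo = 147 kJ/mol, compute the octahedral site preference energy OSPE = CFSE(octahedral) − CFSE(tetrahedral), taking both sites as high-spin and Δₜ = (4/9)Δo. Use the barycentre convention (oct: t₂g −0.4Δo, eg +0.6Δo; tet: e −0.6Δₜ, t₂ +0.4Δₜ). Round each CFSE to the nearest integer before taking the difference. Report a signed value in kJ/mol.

V sits in group 5; removing 2 electrons leaves V²⁺ with 5 − 2 = 3 d electrons.
In an octahedral site d³ (HS) is t₂g³ eg⁰, giving CFSE(oct) = -1.2Δo = -176 kJ/mol.
In a tetrahedral site the filling is e² t₂¹: CFSE(tet) = -0.8Δₜ = -0.8 × (4/9)(147) = -52 kJ/mol.
OSPE = CFSE(oct) − CFSE(tet) = -176 − (-52) = -124 kJ/mol.

-124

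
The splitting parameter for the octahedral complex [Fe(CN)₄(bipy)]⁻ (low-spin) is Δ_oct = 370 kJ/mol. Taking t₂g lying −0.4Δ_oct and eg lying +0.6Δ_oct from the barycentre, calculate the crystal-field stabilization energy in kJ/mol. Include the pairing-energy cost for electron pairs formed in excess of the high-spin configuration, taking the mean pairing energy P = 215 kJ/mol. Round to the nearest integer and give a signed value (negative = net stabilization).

Ligand charges: 4×(-1) from CN⁻ and 1×(+0) from bipy sum to -4; with overall charge -1, Fe is +3.
Fe³⁺: group 8, so d-count = 8 − 3 = 5.
Configuration: t₂g⁵ eg⁰.
The orbital stabilization is -2.0Δ_oct = -2.0 × 370 = -740 kJ/mol.
Pairing penalty: 2 pairs vs 0 in the high-spin reference → 2 extra × P = 430 kJ/mol.
Overall CFSE = -740 + 430 = -310 kJ/mol.

-310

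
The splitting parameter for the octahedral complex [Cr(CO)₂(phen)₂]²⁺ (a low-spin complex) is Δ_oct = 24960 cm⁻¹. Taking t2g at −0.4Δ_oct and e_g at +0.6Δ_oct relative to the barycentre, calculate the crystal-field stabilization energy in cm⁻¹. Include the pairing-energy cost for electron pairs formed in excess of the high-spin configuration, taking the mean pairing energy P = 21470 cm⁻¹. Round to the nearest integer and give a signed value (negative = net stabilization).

Ligand charges: 2×(+0) from CO and 2×(+0) from phen sum to +0; with overall charge +2, Cr is +2.
Group 6 minus oxidation state +2 gives a d⁴ configuration for Cr²⁺.
Configuration: t2g^4 e_g^0.
The orbital stabilization is -1.6Δ_oct = -1.6 × 24960 = -39936 cm⁻¹.
Relative to high-spin t2g^3 e_g^1 (0 paired), the low-spin configuration has 1 additional pair, contributing +1 × 21470 = +21470 cm⁻¹.
Overall CFSE = -39936 + 21470 = -18466 cm⁻¹.

-18466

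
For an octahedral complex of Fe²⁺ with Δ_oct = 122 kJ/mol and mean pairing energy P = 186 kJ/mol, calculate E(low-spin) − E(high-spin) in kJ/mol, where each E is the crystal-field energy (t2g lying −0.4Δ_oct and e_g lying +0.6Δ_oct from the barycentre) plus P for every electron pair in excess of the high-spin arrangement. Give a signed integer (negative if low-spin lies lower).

Group 8 minus oxidation state +2 gives a d⁶ configuration for Fe²⁺.
In the high-spin limit (t2g^4 e_g^2) the orbital term is -0.4Δ_oct = -49 kJ/mol, with no excess pairing.
For low-spin the configuration is t2g^6 e_g^0: orbital energy -2.4 × 122 = -293 kJ/mol, and 2 additional pairs relative to high-spin add 372 kJ/mol, giving 79 kJ/mol.
E(LS) − E(HS) = 79 − (-49) = 128 kJ/mol.

128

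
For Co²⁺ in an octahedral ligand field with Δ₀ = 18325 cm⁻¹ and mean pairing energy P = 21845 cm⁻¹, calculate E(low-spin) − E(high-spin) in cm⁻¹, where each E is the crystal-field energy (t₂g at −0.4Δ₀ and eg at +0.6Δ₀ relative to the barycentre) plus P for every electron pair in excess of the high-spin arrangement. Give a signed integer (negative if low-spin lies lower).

Co sits in group 9; removing 2 electrons leaves Co²⁺ with 9 − 2 = 7 d electrons.
In the high-spin limit (t₂g⁵ eg²) the orbital term is -0.8Δ₀ = -14660 cm⁻¹, with no excess pairing.
Low-spin t₂g⁶ eg¹ gives -1.8Δ₀ = -32985 cm⁻¹, but forming 1 extra pair costs 1P = 21845 cm⁻¹, so E(LS) = -32985 + 21845 = -11140 cm⁻¹.
The difference is -11140 − (-14660) = 3520 cm⁻¹, so high-spin lies lower.

3520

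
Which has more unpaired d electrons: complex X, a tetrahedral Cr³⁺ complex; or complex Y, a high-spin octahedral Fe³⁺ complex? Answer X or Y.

Y

X: Cr is in group 6, so Cr³⁺ is d³ (6 − 3 = 3); Tetrahedral splitting is small, so the complex is high-spin; e^2 t2^1 → 3 unpaired.
Y: Fe is in group 8, so Fe³⁺ is d⁵ (8 − 3 = 5); t₂g³ eg² → 5 unpaired.
So Y has more unpaired electrons.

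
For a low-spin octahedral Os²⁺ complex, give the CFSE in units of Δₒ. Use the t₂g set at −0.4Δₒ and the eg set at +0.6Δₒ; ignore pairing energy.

Os sits in group 8; removing 2 electrons leaves Os²⁺ with 8 − 2 = 6 d electrons.
Configuration: t₂g⁶ eg⁰.
CFSE = 6(-0.4Δₒ) + 0(0.6Δₒ) = -2.4Δₒ + 0.0Δₒ = -2.4Δₒ.

-2.4 Δₒ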